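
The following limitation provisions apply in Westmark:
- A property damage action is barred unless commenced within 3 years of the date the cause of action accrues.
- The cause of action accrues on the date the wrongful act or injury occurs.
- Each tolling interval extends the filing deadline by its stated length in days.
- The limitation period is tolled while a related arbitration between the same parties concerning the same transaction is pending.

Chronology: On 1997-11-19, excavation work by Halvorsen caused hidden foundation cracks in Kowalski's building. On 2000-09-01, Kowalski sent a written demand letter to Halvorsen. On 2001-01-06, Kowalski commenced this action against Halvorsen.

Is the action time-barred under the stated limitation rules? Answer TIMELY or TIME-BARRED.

The cause of action accrued on 1997-11-19, the date of the act.
Adding the 3 years base period to 1997-11-19 gives a deadline of 2000-11-19, before any tolling.
None of the other events listed affects the running of the period under the stated rules.
Kowalski filed on 2001-01-06, after the 2000-11-19 deadline, so the action is time-barred.

TIME-BARRED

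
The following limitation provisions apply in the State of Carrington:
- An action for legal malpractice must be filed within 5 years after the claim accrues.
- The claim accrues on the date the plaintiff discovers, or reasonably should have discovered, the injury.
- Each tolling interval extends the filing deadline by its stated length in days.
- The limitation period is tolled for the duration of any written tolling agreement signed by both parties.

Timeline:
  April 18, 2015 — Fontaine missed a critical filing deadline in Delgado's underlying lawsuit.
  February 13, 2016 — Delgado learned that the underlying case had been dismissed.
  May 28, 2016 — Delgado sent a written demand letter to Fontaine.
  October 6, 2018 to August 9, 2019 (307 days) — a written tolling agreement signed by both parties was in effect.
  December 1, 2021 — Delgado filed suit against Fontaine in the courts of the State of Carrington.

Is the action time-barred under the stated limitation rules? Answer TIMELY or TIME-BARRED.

Under the discovery rule, the claim accrued on February 13, 2016, when Delgado discovered the injury — not on the April 18, 2015 date of the underlying act.
Adding the 5 years base period to February 13, 2016 gives a deadline of February 13, 2021, before any tolling.
Because the written tolling agreement ran from October 6, 2018 to August 9, 2019, the deadline is extended by 307 days to December 17, 2021.
None of the other events listed affects the running of the period under the stated rules.
Filing on December 1, 2021 beat the December 17, 2021 deadline — the action is timely.

TIMELY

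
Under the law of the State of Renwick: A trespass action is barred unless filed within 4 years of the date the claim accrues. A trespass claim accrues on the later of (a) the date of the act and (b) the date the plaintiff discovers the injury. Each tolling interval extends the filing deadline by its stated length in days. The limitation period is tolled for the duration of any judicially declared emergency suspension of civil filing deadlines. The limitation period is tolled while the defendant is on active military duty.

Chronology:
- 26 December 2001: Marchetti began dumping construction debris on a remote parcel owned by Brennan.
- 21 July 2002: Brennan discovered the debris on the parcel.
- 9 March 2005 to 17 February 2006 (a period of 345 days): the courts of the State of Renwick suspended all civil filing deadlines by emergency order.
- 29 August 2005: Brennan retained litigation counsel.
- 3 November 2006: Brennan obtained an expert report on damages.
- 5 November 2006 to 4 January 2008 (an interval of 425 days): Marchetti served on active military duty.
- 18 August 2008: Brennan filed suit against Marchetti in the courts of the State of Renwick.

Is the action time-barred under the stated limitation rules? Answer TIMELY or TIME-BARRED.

Because discovery on 21 July 2002 post-dates the 26 December 2001 act, accrual under the later-of rule falls on 21 July 2002.
The untolled deadline — 4 years after 21 July 2002 — is 21 July 2006.
The period was tolled for 345 days by the emergency suspension of filing deadlines (9 March 2005 to 17 February 2006), pushing the deadline to 1 July 2007.
The defendant's active military service from 5 November 2006 to 4 January 2008 tolled the period for 425 days, extending the deadline to 29 August 2008.
The other events in the timeline have no effect on the limitation period under the stated rules.
Filing on 18 August 2008 beat the 29 August 2008 deadline — the action is timely.

TIMELY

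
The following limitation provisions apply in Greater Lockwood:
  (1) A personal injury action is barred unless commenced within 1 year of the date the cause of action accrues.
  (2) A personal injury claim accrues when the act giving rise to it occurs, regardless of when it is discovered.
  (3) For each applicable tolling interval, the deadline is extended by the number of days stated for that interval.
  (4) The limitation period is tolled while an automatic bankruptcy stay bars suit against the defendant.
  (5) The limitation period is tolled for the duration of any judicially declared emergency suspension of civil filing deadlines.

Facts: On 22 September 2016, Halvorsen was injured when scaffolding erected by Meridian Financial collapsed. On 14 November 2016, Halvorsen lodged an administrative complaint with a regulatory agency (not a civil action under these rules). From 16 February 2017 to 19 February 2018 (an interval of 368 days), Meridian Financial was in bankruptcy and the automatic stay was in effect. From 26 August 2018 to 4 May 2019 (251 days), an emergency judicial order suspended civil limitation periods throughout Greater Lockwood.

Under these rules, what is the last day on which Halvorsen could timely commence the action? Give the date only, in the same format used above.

3 June 2019

The claim accrued on 22 September 2016, when the wrongful act occurred.
Adding the 1 year base period to 22 September 2016 gives a deadline of 22 September 2017, before any tolling.
The period was tolled for 368 days by the automatic bankruptcy stay (16 February 2017 to 19 February 2018), pushing the deadline to 25 September 2018.
The emergency suspension of filing deadlines from 26 August 2018 to 4 May 2019 tolled the period for 251 days, extending the deadline to 3 June 2019.
The other events in the timeline have no effect on the limitation period under the stated rules.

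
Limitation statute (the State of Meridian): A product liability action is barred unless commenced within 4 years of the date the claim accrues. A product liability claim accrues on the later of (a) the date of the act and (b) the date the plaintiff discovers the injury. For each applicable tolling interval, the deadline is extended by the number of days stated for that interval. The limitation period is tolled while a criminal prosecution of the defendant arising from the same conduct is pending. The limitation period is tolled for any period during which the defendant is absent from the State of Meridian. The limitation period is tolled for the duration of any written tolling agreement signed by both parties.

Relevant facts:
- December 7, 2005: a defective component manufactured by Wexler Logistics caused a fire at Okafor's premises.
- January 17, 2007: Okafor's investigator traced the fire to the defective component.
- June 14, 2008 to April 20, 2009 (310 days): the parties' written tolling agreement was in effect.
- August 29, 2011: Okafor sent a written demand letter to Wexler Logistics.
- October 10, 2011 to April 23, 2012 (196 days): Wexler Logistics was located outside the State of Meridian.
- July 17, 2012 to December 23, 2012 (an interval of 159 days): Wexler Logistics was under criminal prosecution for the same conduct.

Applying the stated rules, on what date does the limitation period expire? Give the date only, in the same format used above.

Taking the later of the act (December 7, 2005) and discovery (January 17, 2007), the claim accrued on January 17, 2007.
4 years from January 17, 2007 is January 17, 2011.
The period was tolled for 310 days by the written tolling agreement (June 14, 2008 to April 20, 2009), pushing the deadline to November 23, 2011.
The period was tolled for 196 days by the defendant's absence from the jurisdiction (October 10, 2011 to April 23, 2012), pushing the deadline to June 6, 2012.
The pending criminal prosecution starting July 17, 2012 came too late — the period had run on June 6, 2012 — and so does not extend the deadline.
Nothing else in the chronology tolls or restarts the period.

June 6, 2012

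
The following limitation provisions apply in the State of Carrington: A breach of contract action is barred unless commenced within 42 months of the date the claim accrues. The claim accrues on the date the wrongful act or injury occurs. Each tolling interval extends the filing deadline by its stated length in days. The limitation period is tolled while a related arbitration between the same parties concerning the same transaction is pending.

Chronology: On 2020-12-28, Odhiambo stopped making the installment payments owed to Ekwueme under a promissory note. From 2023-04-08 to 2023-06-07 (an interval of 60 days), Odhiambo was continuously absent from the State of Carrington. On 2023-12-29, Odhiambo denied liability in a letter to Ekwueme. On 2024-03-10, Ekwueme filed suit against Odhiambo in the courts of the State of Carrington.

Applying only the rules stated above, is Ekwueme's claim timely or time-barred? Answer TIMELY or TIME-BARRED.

The limitation period began to run on 2020-12-28.
Adding the 42 months base period to 2020-12-28 gives a deadline of 2024-06-28, before any tolling.
The defendant's absence from the jurisdiction from 2023-04-08 to 2023-06-07 does not toll the period, because no stated rule makes the defendant's absence a tolling event.
The other events in the timeline have no effect on the limitation period under the stated rules.
Ekwueme filed on 2024-03-10, before the 2024-06-28 deadline, so the action is timely.

TIMELY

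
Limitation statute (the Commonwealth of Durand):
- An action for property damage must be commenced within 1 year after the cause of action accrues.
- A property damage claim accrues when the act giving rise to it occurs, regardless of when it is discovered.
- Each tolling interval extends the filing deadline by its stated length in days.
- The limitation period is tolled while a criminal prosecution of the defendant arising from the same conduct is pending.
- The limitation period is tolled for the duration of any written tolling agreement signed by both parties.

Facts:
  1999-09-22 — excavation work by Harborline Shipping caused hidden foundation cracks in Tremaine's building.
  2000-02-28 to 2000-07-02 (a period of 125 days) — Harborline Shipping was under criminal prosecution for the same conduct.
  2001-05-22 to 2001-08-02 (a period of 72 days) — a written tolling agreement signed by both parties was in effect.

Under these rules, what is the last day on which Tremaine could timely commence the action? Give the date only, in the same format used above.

2001-01-25

The cause of action accrued on 1999-09-22, the date of the act.
1 year from 1999-09-22 is 2000-09-22.
The period was tolled for 125 days by the pending criminal prosecution (2000-02-28 to 2000-07-02), pushing the deadline to 2001-01-25.
The written tolling agreement starting 2001-05-22 came too late — the period had run on 2001-01-25 — and so does not extend the deadline.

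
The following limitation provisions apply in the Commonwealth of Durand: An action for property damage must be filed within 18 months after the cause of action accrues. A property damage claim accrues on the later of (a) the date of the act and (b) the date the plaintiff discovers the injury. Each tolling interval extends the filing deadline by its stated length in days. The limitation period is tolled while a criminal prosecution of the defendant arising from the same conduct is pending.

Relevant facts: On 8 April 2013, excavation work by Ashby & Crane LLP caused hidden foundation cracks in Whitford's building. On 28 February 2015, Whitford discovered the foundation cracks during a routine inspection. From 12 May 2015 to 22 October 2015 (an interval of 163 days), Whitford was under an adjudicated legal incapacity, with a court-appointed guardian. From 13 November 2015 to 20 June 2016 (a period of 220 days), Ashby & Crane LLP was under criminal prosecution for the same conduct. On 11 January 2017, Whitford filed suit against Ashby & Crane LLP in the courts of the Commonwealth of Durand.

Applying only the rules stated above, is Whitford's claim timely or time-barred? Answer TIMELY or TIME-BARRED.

TIMELY

Taking the later of the act (8 April 2013) and discovery (28 February 2015), the claim accrued on 28 February 2015.
Adding the 18 months base period to 28 February 2015 gives a deadline of 28 August 2016, before any tolling.
The period was tolled for 220 days by the pending criminal prosecution (13 November 2015 to 20 June 2016), pushing the deadline to 5 April 2017.
No stated provision tolls the period for the plaintiff's incapacity, so the interval from 12 May 2015 to 22 October 2015 has no effect on the deadline.
Filing on 11 January 2017 beat the 5 April 2017 deadline — the action is timely.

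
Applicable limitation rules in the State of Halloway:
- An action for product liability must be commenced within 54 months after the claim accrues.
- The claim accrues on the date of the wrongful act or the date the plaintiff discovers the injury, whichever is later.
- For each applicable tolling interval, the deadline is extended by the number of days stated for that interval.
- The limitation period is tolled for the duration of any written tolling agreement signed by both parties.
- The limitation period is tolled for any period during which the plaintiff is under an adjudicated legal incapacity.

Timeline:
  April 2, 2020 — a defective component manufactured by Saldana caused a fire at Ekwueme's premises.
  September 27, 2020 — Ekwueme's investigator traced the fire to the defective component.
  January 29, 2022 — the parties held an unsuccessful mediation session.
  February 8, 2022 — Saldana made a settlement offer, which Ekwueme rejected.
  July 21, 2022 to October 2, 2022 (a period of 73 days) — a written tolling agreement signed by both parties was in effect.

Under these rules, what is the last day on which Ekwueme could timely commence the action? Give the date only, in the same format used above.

Taking the later of the act (April 2, 2020) and discovery (September 27, 2020), the claim accrued on September 27, 2020.
Adding the 54 months base period to September 27, 2020 gives a deadline of March 27, 2025, before any tolling.
The written tolling agreement from July 21, 2022 to October 2, 2022 tolled the period for 73 days, extending the deadline to June 8, 2025.
The other events in the timeline have no effect on the limitation period under the stated rules.

June 8, 2025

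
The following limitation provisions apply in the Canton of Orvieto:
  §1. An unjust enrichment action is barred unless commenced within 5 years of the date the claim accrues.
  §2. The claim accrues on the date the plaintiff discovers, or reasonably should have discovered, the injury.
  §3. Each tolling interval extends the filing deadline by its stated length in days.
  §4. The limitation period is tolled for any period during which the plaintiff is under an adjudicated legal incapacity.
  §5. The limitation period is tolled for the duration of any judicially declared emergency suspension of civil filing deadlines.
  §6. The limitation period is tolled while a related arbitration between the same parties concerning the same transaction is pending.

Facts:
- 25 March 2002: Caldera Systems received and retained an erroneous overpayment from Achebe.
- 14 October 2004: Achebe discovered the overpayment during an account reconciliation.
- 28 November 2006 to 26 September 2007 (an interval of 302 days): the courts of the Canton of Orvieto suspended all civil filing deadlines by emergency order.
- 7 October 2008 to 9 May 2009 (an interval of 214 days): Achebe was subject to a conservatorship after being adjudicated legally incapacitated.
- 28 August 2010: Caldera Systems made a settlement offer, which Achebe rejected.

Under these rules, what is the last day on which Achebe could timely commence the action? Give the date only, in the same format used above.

14 March 2011

The claim did not accrue until Achebe discovered the injury on 14 October 2004; the 25 March 2002 act date does not start the clock under the stated rule.
Adding the 5 years base period to 14 October 2004 gives a deadline of 14 October 2009, before any tolling.
The emergency suspension of filing deadlines from 28 November 2006 to 26 September 2007 tolled the period for 302 days, extending the deadline to 12 August 2010.
Because the plaintiff's legal incapacity ran from 7 October 2008 to 9 May 2009, the deadline is extended by 214 days to 14 March 2011.
None of the other events listed affects the running of the period under the stated rules.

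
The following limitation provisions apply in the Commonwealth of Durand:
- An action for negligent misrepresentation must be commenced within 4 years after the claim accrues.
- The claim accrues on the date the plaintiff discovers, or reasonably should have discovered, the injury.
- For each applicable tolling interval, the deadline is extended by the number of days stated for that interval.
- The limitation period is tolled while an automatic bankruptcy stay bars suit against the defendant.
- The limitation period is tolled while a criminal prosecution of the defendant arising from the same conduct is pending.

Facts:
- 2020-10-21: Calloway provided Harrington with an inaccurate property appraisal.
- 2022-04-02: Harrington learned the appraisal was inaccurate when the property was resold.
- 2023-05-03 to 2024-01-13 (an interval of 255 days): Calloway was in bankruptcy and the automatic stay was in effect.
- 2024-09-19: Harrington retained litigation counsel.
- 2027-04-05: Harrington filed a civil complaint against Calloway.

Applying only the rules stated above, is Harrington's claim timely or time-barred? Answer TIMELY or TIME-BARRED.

The claim did not accrue until Harrington discovered the injury on 2022-04-02; the 2020-10-21 act date does not start the clock under the stated rule.
4 years from 2022-04-02 is 2026-04-02.
Because the automatic bankruptcy stay ran from 2023-05-03 to 2024-01-13, the deadline is extended by 255 days to 2026-12-13.
The other events in the timeline have no effect on the limitation period under the stated rules.
Harrington filed on 2027-04-05, after the 2026-12-13 deadline, so the action is time-barred.

TIME-BARRED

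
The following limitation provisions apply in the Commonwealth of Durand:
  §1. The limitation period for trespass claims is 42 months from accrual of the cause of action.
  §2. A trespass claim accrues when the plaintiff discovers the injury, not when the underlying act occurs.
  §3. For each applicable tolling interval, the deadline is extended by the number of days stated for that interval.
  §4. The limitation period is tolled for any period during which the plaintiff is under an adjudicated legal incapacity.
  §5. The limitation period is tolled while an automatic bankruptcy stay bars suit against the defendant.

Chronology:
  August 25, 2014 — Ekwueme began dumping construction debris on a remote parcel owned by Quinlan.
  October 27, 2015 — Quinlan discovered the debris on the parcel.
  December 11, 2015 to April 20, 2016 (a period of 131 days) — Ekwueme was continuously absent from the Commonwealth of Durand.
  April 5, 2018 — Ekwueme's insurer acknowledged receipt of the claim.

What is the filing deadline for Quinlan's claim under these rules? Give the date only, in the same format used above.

April 27, 2019

The claim did not accrue until Quinlan discovered the injury on October 27, 2015; the August 25, 2014 act date does not start the clock under the stated rule.
The untolled deadline — 42 months after October 27, 2015 — is April 27, 2019.
Although the defendant's absence ran from December 11, 2015 to April 20, 2016, the stated rules do not make that a tolling event, so it is disregarded.
None of the other events listed affects the running of the period under the stated rules.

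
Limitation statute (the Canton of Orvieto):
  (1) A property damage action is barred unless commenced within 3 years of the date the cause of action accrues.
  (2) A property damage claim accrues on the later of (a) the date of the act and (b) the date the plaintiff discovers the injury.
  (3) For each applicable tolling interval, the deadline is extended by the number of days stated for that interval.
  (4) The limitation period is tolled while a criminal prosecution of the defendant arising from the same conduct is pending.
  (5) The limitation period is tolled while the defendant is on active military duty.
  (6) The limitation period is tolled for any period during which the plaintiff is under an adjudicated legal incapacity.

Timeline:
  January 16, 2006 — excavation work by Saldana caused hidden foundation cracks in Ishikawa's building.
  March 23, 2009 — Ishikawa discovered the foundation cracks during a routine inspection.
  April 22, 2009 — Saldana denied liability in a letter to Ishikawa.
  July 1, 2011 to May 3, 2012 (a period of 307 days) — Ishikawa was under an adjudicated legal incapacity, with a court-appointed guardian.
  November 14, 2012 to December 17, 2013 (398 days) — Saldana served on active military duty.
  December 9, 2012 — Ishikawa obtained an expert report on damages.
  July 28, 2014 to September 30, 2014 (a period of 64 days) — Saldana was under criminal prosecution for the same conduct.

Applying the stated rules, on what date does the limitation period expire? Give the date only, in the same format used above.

Because discovery on March 23, 2009 post-dates the January 16, 2006 act, accrual under the later-of rule falls on March 23, 2009.
The untolled deadline — 3 years after March 23, 2009 — is March 23, 2012.
The period was tolled for 307 days by the plaintiff's legal incapacity (July 1, 2011 to May 3, 2012), pushing the deadline to January 24, 2013.
The period was tolled for 398 days by the defendant's active military service (November 14, 2012 to December 17, 2013), pushing the deadline to February 26, 2014.
The pending criminal prosecution from July 28, 2014 to September 30, 2014 began after the period had already run on February 26, 2014, so it has no tolling effect.
Nothing else in the chronology tolls or restarts the period.

February 26, 2014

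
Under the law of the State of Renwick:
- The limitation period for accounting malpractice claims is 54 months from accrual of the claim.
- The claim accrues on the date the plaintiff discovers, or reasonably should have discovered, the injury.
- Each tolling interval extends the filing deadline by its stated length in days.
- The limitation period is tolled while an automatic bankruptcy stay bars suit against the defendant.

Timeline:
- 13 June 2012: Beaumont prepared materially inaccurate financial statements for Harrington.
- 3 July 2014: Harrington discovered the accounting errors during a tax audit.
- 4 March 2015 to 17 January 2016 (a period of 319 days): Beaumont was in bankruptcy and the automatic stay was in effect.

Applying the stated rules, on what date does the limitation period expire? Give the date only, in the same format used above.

18 November 2019

The claim did not accrue until Harrington discovered the injury on 3 July 2014; the 13 June 2012 act date does not start the clock under the stated rule.
The untolled deadline — 54 months after 3 July 2014 — is 3 January 2019.
Because the automatic bankruptcy stay ran from 4 March 2015 to 17 January 2016, the deadline is extended by 319 days to 18 November 2019.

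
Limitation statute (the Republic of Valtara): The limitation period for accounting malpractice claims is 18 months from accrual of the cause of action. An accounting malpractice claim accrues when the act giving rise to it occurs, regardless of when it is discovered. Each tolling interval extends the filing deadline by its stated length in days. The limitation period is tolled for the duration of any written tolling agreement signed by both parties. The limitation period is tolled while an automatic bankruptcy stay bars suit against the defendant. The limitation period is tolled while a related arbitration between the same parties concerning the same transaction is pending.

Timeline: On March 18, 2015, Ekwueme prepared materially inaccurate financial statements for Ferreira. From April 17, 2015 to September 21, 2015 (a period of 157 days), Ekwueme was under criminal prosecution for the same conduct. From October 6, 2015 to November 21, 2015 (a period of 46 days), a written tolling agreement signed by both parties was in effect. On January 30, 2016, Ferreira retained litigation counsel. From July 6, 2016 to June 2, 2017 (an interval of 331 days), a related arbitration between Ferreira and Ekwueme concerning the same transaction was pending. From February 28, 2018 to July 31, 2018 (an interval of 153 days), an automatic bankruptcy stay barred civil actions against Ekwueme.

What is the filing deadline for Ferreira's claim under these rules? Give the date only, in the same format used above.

The claim accrued on March 18, 2015, when the wrongful act occurred.
Adding the 18 months base period to March 18, 2015 gives a deadline of September 18, 2016, before any tolling.
Because the written tolling agreement ran from October 6, 2015 to November 21, 2015, the deadline is extended by 46 days to November 3, 2016.
The pending related arbitration from July 6, 2016 to June 2, 2017 tolled the period for 331 days, extending the deadline to September 30, 2017.
The automatic bankruptcy stay starting February 28, 2018 came too late — the period had run on September 30, 2017 — and so does not extend the deadline.
Although a criminal prosecution ran from April 17, 2015 to September 21, 2015, the stated rules do not make that a tolling event, so it is disregarded.
Nothing else in the chronology tolls or restarts the period.

September 30, 2017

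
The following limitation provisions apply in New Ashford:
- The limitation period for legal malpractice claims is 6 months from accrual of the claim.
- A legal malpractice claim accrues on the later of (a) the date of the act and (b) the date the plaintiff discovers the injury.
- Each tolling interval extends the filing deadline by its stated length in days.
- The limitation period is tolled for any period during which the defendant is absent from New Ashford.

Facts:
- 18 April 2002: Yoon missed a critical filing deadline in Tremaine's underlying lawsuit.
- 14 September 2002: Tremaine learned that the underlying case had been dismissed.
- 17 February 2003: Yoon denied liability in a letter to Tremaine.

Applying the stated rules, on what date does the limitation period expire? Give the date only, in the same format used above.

Taking the later of the act (18 April 2002) and discovery (14 September 2002), the claim accrued on 14 September 2002.
6 months from 14 September 2002 is 14 March 2003.
Nothing else in the chronology tolls or restarts the period.

14 March 2003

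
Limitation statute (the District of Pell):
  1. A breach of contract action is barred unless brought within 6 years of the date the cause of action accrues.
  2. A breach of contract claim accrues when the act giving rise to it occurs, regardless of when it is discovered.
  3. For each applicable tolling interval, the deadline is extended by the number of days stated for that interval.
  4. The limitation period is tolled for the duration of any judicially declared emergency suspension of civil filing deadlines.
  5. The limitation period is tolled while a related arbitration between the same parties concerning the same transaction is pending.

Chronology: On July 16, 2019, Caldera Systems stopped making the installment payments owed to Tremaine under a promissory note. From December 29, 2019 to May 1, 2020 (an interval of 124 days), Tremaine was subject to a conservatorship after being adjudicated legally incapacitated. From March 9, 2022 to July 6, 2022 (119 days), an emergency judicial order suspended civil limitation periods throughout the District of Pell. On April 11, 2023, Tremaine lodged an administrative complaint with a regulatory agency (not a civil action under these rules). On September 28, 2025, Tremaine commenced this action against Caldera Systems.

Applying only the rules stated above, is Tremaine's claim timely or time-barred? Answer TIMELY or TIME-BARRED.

The limitation period began to run on July 16, 2019.
The untolled deadline — 6 years after July 16, 2019 — is July 16, 2025.
The period was tolled for 119 days by the emergency suspension of filing deadlines (March 9, 2022 to July 6, 2022), pushing the deadline to November 12, 2025.
No stated provision tolls the period for the plaintiff's incapacity, so the interval from December 29, 2019 to May 1, 2020 has no effect on the deadline.
The other events in the timeline have no effect on the limitation period under the stated rules.
Tremaine filed on September 28, 2025, before the November 12, 2025 deadline, so the action is timely.

TIMELY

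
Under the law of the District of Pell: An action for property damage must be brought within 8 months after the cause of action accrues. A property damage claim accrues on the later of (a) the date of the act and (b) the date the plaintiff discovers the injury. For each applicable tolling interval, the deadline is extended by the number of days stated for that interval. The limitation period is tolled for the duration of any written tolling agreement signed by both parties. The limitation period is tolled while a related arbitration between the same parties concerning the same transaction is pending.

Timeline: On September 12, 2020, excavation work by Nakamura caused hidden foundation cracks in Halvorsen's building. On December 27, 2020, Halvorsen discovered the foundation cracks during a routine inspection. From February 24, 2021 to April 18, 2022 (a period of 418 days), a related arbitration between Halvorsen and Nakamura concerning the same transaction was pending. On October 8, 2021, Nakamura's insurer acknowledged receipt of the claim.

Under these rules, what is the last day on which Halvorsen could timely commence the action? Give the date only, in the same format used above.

October 19, 2022

The claim accrued on December 27, 2020 — the later of the September 12, 2020 act and the December 27, 2020 discovery.
Adding the 8 months base period to December 27, 2020 gives a deadline of August 27, 2021, before any tolling.
The pending related arbitration from February 24, 2021 to April 18, 2022 tolled the period for 418 days, extending the deadline to October 19, 2022.
Nothing else in the chronology tolls or restarts the period.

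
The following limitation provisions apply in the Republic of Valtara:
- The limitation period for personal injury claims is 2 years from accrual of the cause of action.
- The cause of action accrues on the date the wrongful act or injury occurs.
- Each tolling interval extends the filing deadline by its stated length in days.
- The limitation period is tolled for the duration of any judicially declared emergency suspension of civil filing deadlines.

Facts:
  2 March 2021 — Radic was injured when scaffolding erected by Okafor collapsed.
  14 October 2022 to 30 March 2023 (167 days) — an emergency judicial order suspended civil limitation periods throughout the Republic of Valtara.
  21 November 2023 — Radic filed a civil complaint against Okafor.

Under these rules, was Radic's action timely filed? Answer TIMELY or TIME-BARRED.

The claim accrued on 2 March 2021, when the wrongful act occurred.
2 years from 2 March 2021 is 2 March 2023.
The emergency suspension of filing deadlines from 14 October 2022 to 30 March 2023 tolled the period for 167 days, extending the deadline to 16 August 2023.
Filing on 21 November 2023 missed the 16 August 2023 deadline — the action is time-barred.

TIME-BARRED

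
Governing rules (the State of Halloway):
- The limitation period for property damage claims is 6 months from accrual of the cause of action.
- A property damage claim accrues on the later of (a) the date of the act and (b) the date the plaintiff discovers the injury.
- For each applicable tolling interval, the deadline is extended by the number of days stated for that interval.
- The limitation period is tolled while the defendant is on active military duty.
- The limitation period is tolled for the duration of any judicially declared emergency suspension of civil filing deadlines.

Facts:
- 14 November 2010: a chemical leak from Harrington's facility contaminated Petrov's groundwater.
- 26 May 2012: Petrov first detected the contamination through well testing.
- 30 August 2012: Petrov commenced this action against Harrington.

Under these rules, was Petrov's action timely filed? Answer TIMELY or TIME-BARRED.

Because discovery on 26 May 2012 post-dates the 14 November 2010 act, accrual under the later-of rule falls on 26 May 2012.
The untolled deadline — 6 months after 26 May 2012 — is 26 November 2012.
Filing on 30 August 2012 beat the 26 November 2012 deadline — the action is timely.

TIMELY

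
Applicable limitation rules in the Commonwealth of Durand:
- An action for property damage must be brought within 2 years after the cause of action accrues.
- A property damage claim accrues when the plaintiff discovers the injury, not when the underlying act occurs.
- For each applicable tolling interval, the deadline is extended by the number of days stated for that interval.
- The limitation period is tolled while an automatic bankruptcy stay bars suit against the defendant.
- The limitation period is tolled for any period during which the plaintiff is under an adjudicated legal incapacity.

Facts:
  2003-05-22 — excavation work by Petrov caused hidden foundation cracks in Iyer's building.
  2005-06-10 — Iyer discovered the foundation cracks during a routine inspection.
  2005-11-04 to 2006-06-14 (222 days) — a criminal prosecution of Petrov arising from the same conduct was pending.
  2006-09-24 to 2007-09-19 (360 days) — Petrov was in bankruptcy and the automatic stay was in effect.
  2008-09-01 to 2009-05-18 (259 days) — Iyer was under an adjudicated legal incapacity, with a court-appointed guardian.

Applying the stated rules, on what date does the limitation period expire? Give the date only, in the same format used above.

2008-06-04

Accrual is tied to discovery, so the period began on 2005-06-10 rather than on 2003-05-22 when the act occurred.
2 years from 2005-06-10 is 2007-06-10.
The period was tolled for 360 days by the automatic bankruptcy stay (2006-09-24 to 2007-09-19), pushing the deadline to 2008-06-04.
The plaintiff's legal incapacity from 2008-09-01 to 2009-05-18 began after the period had already run on 2008-06-04, so it has no tolling effect.
No stated provision tolls the period for a criminal prosecution, so the interval from 2005-11-04 to 2006-06-14 has no effect on the deadline.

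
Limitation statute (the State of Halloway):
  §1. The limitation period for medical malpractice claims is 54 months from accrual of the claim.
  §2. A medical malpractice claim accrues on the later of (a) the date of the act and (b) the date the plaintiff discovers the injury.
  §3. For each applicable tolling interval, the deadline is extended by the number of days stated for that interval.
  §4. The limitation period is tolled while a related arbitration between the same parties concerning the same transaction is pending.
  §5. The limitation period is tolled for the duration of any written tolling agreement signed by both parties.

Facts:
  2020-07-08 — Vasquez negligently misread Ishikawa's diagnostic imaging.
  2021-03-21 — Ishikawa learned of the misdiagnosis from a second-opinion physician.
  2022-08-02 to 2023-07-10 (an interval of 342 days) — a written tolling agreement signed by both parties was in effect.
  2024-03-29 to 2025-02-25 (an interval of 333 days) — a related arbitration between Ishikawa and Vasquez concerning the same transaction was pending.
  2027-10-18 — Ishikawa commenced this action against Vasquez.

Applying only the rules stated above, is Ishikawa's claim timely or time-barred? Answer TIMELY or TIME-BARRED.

Taking the later of the act (2020-07-08) and discovery (2021-03-21), the claim accrued on 2021-03-21.
The untolled deadline — 54 months after 2021-03-21 — is 2025-09-21.
Because the written tolling agreement ran from 2022-08-02 to 2023-07-10, the deadline is extended by 342 days to 2026-08-29.
The period was tolled for 333 days by the pending related arbitration (2024-03-29 to 2025-02-25), pushing the deadline to 2027-07-28.
The 2027-10-18 filing falls after the 2027-07-28 deadline; the claim is time-barred.

TIME-BARRED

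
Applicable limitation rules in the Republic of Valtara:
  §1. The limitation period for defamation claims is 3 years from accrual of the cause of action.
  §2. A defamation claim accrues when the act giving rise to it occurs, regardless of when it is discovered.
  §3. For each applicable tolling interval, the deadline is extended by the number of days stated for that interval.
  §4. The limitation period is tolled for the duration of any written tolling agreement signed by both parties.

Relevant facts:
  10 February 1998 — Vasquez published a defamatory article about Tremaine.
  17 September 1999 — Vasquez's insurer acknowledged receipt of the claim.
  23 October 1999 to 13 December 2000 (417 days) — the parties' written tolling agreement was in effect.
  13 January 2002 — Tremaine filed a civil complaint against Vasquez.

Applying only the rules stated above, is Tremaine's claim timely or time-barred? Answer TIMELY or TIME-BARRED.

TIMELY

The cause of action accrued on 10 February 1998, the date of the act.
3 years from 10 February 1998 is 10 February 2001.
Because the written tolling agreement ran from 23 October 1999 to 13 December 2000, the deadline is extended by 417 days to 3 April 2002.
The other events in the timeline have no effect on the limitation period under the stated rules.
Tremaine filed on 13 January 2002, before the 3 April 2002 deadline, so the action is timely.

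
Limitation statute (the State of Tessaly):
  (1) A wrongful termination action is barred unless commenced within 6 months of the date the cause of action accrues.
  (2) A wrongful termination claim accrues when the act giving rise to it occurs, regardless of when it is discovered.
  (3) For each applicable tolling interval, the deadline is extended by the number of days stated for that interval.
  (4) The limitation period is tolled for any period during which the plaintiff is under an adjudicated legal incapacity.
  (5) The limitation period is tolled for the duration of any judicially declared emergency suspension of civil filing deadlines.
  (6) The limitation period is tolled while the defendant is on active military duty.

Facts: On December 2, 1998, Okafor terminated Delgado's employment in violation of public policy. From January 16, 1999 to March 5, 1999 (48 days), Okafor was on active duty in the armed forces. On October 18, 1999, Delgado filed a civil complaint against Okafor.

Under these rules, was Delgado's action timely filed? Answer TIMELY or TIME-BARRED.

The claim accrued on December 2, 1998, when the wrongful act occurred.
Adding the 6 months base period to December 2, 1998 gives a deadline of June 2, 1999, before any tolling.
The period was tolled for 48 days by the defendant's active military service (January 16, 1999 to March 5, 1999), pushing the deadline to July 20, 1999.
Filing on October 18, 1999 missed the July 20, 1999 deadline — the action is time-barred.

TIME-BARRED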